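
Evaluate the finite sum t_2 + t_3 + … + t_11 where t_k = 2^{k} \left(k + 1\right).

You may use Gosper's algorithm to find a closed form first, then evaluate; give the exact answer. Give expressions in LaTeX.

r(k) = 2*(k + 2)/(k + 1) after simplifying.
Gosper form: A/B · C(k+1)/C(k) with A=2, B=1, C=k + 1.
Key eq: (2)·f(k+1) = (1)·f(k) + (k + 1).
Degrees (0,0,1) ⇒ d ≤ 1.
Match coefficients ⇒ f(k) = k - 1.
Then R = B(k−1)f/C = (k - 1)/(k + 1), so s_k = R(k)·t_k = 2**k*(k - 1).
s_(k+1) − s_k = 2**k*(k + 1) = t_k.
Σ_(k=2)^(11) t_k = s_(12) − s_(2) = 45056 − (4) = 45052.

Σ = 45052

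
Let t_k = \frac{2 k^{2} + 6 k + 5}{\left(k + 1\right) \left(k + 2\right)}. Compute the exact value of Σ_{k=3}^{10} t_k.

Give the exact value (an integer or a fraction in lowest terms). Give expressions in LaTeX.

The ratio is (k + 1)*(6*k + 2*(k + 1)**2 + 11)/((k + 3)*(2*k**2 + 6*k + 5)).
Normal form (A,B,C) = (k + 1, k + 3, k**2 + 3*k + 5/2).
Need (k + 1)·f(k+1) − (k + 2)·f(k) = k**2 + 3*k + 5/2.
Bound: deg f ≤ 2.
A polynomial solution: f(k) = k*(2*k + 3)/2.
Certificate R = B(k−1)f/C = k*(k + 2)*(2*k + 3)/(2*k**2 + 6*k + 5) gives s_k = k*(2*k + 3)/(k + 1).
Check: Δs_k = (2*k**2 + 6*k + 5)/(k**2 + 3*k + 2). ✓
Sum = s_(11) − s_(3); s_(11) = 275/12, s_(3) = 27/4 ⇒ 97/6.

Σ = 97/6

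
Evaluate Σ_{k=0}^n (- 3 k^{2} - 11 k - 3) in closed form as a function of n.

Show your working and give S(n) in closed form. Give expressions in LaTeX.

r(k) = (3*k**2 + 17*k + 17)/(3*k**2 + 11*k + 3) after simplifying.
Gosper form: A/B · C(k+1)/C(k) with A=1, B=1, C=k**2 + 11*k/3 + 1.
Solve (1)·f(k+1) − (1)·f(k) = k**2 + 11*k/3 + 1.
From deg A=0, deg B=0, deg C=2: d=3.
Coefficient equations give f(k) = k*(k**2 + 4*k - 2)/3.
So s_k = (B(k−1)f/C)·t_k = (k*(k**2 + 4*k - 2)/(3*k**2 + 11*k + 3))·t_k = k*(-k**2 - 4*k + 2).
Verify: -3*k**2 - 11*k - 3 matches t_k.
Evaluate: s_(n+1) = -n**3 - 7*n**2 - 9*n - 3; subtract s_(0) = 0 ⇒ S(n) = -n**3 - 7*n**2 - 9*n - 3.

S(n) = - n^{3} - 7 n^{2} - 9 n - 3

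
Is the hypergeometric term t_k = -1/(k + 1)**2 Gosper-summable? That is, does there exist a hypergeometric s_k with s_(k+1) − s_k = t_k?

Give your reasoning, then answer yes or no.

r(k) = (k + 1)**2/(k + 2)**2 after simplifying.
A = k**2 + 2*k + 1, B = k**2 + 4*k + 4, C = 1.
Solve (k**2 + 2*k + 1)·f(k+1) − (k**2 + 2*k + 1)·f(k) = 1.
From deg A=2, deg B=2, deg C=0: d=0.
Put f(k) = c0: A·f(k+1) − B(k−1)·f(k) − C = -1; need -1 = 0 — inconsistent ⇒ no f, not summable.

No — key equation has no polynomial f.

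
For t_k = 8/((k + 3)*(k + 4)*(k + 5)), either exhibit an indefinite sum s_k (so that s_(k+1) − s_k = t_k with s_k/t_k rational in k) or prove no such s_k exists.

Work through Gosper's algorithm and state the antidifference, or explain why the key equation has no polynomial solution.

r(k) = (k + 3)/(k + 6) after simplifying.
Normal form (A,B,C) = (k + 3, k + 6, 1).
Need (k + 3)·f(k+1) − (k + 5)·f(k) = 1.
deg f ≤ 2 (via 1,1,0).
A polynomial solution: f(k) = k*(k + 7)/24.
Certificate R = B(k−1)f/C = k*(k + 5)*(k + 7)/24 gives s_k = k*(k + 7)/(3*(k + 3)*(k + 4)).
s_(k+1) − s_k = 8/(k**3 + 12*k**2 + 47*k + 60) = t_k.

s_k = k*(k + 7)/(3*(k + 3)*(k + 4))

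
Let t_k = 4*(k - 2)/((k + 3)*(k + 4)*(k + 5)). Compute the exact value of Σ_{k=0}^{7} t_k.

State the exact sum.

Step 1: r(k) = (k - 1)*(k + 3)/((k - 2)*(k + 6)).
Factor: A=k + 3; B=k + 6; C=k - 2.
Solve (k + 3)·f(k+1) − (k + 5)·f(k) = k - 2.
d = 2 from the (1,1,1) case.
Solving with deg f ≤ 2: f(k) = k*(k - 17)/24.
Certificate R = B(k−1)f/C = k*(k - 17)*(k + 5)/(24*(k - 2)) gives s_k = k*(k - 17)/(6*(k + 3)*(k + 4)).
Check: Δs_k = 4*(k - 2)/(k**3 + 12*k**2 + 47*k + 60). ✓
Sum = s_(8) − s_(0); s_(8) = -1/11, s_(0) = 0 ⇒ -1/11.

Σ = -1/11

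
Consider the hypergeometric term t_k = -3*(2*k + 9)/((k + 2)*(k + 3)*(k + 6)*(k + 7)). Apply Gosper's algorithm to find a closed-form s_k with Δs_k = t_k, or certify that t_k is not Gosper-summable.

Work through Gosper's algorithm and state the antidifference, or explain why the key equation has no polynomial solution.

The ratio is (k + 2)*(k + 6)*(2*k + 11)/((k + 4)*(k + 8)*(2*k + 9)).
Take A(k)=k + 2, B(k)=k + 8, C(k)=k**3 + 27*k**2/2 + 121*k/2 + 90.
Need (k + 2)·f(k+1) − (k + 7)·f(k) = k**3 + 27*k**2/2 + 121*k/2 + 90.
deg f ≤ 5 (via 1,1,3).
Solving with deg f ≤ 5: f(k) = k*(k + 3)*(k + 4)*(k + 5)*(k + 8)/24.
Then R = B(k−1)f/C = k*(k + 3)*(k + 7)*(k + 8)/(12*(2*k + 9)), so s_k = R(k)·t_k = k*(-k - 8)/(4*(k**2 + 8*k + 12)).
s_(k+1) − s_k = 3*(-2*k - 9)/(k**4 + 18*k**3 + 113*k**2 + 288*k + 252) = t_k.

s_k = k*(-k - 8)/(4*(k**2 + 8*k + 12))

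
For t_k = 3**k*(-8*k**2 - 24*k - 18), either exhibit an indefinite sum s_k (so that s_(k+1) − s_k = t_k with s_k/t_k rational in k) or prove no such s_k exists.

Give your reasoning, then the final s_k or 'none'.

Ratio r(k) = 3*(4*k**2 + 20*k + 25)/(4*k**2 + 12*k + 9).
Take A(k)=3, B(k)=1, C(k)=k**2 + 3*k + 9/4.
Solve (3)·f(k+1) − (1)·f(k) = k**2 + 3*k + 9/4.
d = 2 from the (0,0,2) case.
A polynomial solution: f(k) = (4*k**2 + 3)/8.
Then R = B(k−1)f/C = (4*k**2 + 3)/(2*(2*k + 3)**2), so s_k = R(k)·t_k = 3**k*(-4*k**2 - 3).
s_(k+1) − s_k = 3**k*(-8*k**2 - 24*k - 18) = t_k.

s_k = 3**k*(-4*k**2 - 3)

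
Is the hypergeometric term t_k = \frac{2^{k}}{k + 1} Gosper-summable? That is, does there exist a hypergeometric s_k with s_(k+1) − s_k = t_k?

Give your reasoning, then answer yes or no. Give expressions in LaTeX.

No; the degree bound rules out any f.

The ratio is 2*(k + 1)/(k + 2).
Take A(k)=2*k + 2, B(k)=k + 2, C(k)=1.
Need (2*k + 2)·f(k+1) − (k + 1)·f(k) = 1.
deg f ≤ -1 (via 1,1,0).
d = -1 < 0 ⇒ no nonzero polynomial f; not summable.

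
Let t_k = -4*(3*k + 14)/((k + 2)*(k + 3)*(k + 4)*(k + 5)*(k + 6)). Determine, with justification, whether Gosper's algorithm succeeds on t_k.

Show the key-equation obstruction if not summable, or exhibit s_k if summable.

Yes. s_k = 2*k*(-k**2 - 10*k - 31)/(15*(k**3 + 10*k**2 + 31*k + 30)).

r(k) = (k + 2)*(3*k + 17)/((k + 7)*(3*k + 14)) after simplifying.
Factor: A=k + 2; B=k + 7; C=k + 14/3.
Key eq: (k + 2)·f(k+1) = (k + 6)·f(k) + (k + 14/3).
From deg A=1, deg B=1, deg C=1: d=4.
A polynomial solution: f(k) = k*(k + 4)*(k**2 + 10*k + 31)/90.
Certificate R = B(k−1)f/C = k*(k + 4)*(k + 6)*(k**2 + 10*k + 31)/(30*(3*k + 14)) gives s_k = 2*k*(-k**2 - 10*k - 31)/(15*(k**3 + 10*k**2 + 31*k + 30)).
Check: Δs_k = 4*(-3*k - 14)/(k**5 + 20*k**4 + 155*k**3 + 580*k**2 + 1044*k + 720). ✓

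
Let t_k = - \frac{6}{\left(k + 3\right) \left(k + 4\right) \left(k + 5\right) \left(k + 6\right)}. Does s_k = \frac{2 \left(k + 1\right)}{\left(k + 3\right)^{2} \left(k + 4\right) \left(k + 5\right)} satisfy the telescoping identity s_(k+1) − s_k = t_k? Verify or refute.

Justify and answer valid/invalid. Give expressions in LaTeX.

s_(k+1) = 2*(k + 2)/((k + 4)**2*(k + 5)*(k + 6))
s_(k+1) − s_k = 2*(-(k + 1)*(k + 4)*(k + 6) + (k + 2)*(k + 3)**2)/((k + 3)**2*(k + 4)**2*(k + 5)*(k + 6))
(s_(k+1) − s_k) − t_k = 4*(4*k + 15)/(k**6 + 25*k**5 + 257*k**4 + 1391*k**3 + 4182*k**2 + 6624*k + 4320)

Invalid: residual \frac{4 \left(4 k + 15\right)}{k^{6} + 25 k^{5} + 257 k^{4} + 1391 k^{3} + 4182 k^{2} + 6624 k + 4320} ≠ 0.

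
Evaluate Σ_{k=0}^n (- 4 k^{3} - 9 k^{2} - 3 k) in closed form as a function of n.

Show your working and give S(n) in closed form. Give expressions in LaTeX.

Ratio r(k) = (4*k**3 + 21*k**2 + 33*k + 16)/(k*(4*k**2 + 9*k + 3)).
A = 1, B = 1, C = k**3 + 9*k**2/4 + 3*k/4.
Set up (1)·f(k+1) − (1)·f(k) − (k**3 + 9*k**2/4 + 3*k/4) = 0.
From deg A=0, deg B=0, deg C=3: d=4.
Coefficient equations give f(k) = k**2*(k - 1)*(k + 2)/4.
Then R = B(k−1)f/C = k*(k - 1)*(k + 2)/(4*k**2 + 9*k + 3), so s_k = R(k)·t_k = k**2*(-k**2 - k + 2).
Verify: k*(-4*k**2 - 9*k - 3) matches t_k.
Evaluate: s_(n+1) = n*(-n**3 - 5*n**2 - 7*n - 3); subtract s_(0) = 0 ⇒ S(n) = n*(-n**3 - 5*n**2 - 7*n - 3).

S(n) = n \left(- n^{3} - 5 n^{2} - 7 n - 3\right)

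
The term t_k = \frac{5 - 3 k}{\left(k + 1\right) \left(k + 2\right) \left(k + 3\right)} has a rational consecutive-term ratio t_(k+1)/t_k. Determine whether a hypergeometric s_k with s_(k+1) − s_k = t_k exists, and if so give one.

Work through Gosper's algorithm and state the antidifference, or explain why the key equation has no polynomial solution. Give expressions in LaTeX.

r(k) = (k + 1)*(3*k - 2)/((k + 4)*(3*k - 5)) after simplifying.
So A=k + 1 and B=k + 4, with C=k - 5/3.
Solve (k + 1)·f(k+1) − (k + 3)·f(k) = k - 5/3.
d = 2 from the (1,1,1) case.
A polynomial solution: f(k) = -k*(k + 9)/6.
Get s_k = R·t_k = k*(k + 9)/(2*(k + 1)*(k + 2)) with R(k) = B(k−1)f(k)/C(k) = -k*(k + 3)*(k + 9)/(2*(3*k - 5)).
Δs = (5 - 3*k)/(k**3 + 6*k**2 + 11*k + 6), as required.

s_k = \frac{k \left(k + 9\right)}{2 \left(k + 1\right) \left(k + 2\right)}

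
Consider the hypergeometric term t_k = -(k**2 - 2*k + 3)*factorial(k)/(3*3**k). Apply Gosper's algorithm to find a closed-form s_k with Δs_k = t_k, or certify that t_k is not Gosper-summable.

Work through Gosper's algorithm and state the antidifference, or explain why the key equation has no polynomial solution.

s_k = -(k - 1)*factorial(k)/3**k

Compute t_(k+1)/t_k: get (k**3 + k**2 + 2*k + 2)/(3*(k**2 - 2*k + 3)).
A = k/3 + 1/3, B = 1, C = k**2 - 2*k + 3.
Set up (k/3 + 1/3)·f(k+1) − (1)·f(k) − (k**2 - 2*k + 3) = 0.
From deg A=1, deg B=0, deg C=2: d=1.
Solve for f: f(k) = 3*(k - 1) (degree 1 ≤ 1).
R(k) = B(k−1)·f(k)/C(k) = 3*(k - 1)/(k**2 - 2*k + 3); s_k = R·t_k = -(k - 1)*factorial(k)/3**k.
s_(k+1) − s_k = -(k**2 - 2*k + 3)*factorial(k)/(3*3**k) = t_k.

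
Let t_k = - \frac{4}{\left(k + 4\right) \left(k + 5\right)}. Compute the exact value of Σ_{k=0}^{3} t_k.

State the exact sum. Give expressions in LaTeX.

Compute t_(k+1)/t_k: get (k + 4)/(k + 6).
Gosper form: A/B · C(k+1)/C(k) with A=k + 4, B=k + 6, C=1.
Solve (k + 4)·f(k+1) − (k + 5)·f(k) = 1.
d = 1 from the (1,1,0) case.
Coefficient equations give f(k) = k/4.
R(k) = B(k−1)·f(k)/C(k) = k*(k + 5)/4; s_k = R·t_k = -k/(k + 4).
Δs = -4/(k**2 + 9*k + 20), as required.
Sum = s_(4) − s_(0); s_(4) = -1/2, s_(0) = 0 ⇒ -1/2.

Σ = -1/2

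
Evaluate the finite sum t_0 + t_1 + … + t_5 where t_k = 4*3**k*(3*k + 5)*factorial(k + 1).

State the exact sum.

Step 1: r(k) = 3*(k + 2)*(3*k + 8)/(3*k + 5).
So A=3*k + 6 and B=1, with C=k + 5/3.
Key eq: (3*k + 6)·f(k+1) = (1)·f(k) + (k + 5/3).
deg f ≤ 0 (via 1,0,1).
A polynomial solution: f(k) = 1/3.
So s_k = (B(k−1)f/C)·t_k = (1/(3*k + 5))·t_k = 4*3**k*factorial(k + 1).
Verify: 4*3**k*(3*k + 5)*factorial(k + 1) matches t_k.
Sum = s_(6) − s_(0); s_(6) = 14696640, s_(0) = 4 ⇒ 14696636.

Σ = 14696636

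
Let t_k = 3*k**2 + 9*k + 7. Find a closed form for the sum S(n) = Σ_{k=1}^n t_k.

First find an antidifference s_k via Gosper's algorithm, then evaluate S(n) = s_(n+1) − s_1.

S(n) = n*(n**2 + 6*n + 12)

Compute t_(k+1)/t_k: get (3*k**2 + 15*k + 19)/(3*k**2 + 9*k + 7).
So A=1 and B=1, with C=k**2 + 3*k + 7/3.
Set up (1)·f(k+1) − (1)·f(k) − (k**2 + 3*k + 7/3) = 0.
From deg A=0, deg B=0, deg C=2: d=3.
Match coefficients ⇒ f(k) = k*(k**2 + 3*k + 3)/3.
R(k) = B(k−1)·f(k)/C(k) = k*(k**2 + 3*k + 3)/(3*k**2 + 9*k + 7); s_k = R·t_k = k*(k**2 + 3*k + 3).
Check: Δs_k = 3*k**2 + 9*k + 7. ✓
Evaluate: s_(n+1) = n**3 + 6*n**2 + 12*n + 7; subtract s_(1) = 7 ⇒ S(n) = n*(n**2 + 6*n + 12).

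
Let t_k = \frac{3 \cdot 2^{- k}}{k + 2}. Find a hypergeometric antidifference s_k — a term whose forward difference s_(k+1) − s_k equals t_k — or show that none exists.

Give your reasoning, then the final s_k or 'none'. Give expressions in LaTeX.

no hypergeometric antidifference exists

Ratio r(k) = (k + 2)/(2*(k + 3)).
Normal form (A,B,C) = (k/2 + 1, k + 3, 1).
f must satisfy (k/2 + 1)·f(k+1) − (k + 2)·f(k) = 1.
deg f ≤ -1 (via 1,1,0).
Bound -1 < 0, so the key equation has no polynomial solution.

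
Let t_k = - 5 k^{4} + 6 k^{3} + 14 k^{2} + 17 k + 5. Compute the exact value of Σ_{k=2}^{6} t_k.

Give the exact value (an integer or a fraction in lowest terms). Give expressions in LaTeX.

Ratio r(k) = (5*k**4 + 14*k**3 - 2*k**2 - 43*k - 37)/(5*k**4 - 6*k**3 - 14*k**2 - 17*k - 5).
A = 1, B = 1, C = k**4 - 6*k**3/5 - 14*k**2/5 - 17*k/5 - 1.
Solve (1)·f(k+1) − (1)·f(k) = k**4 - 6*k**3/5 - 14*k**2/5 - 17*k/5 - 1.
deg f ≤ 5 (via 0,0,4).
A polynomial solution: f(k) = k*(k**4 - 4*k**3 - 3*k + 1)/5.
So s_k = (B(k−1)f/C)·t_k = (k*(k**4 - 4*k**3 - 3*k + 1)/(5*k**4 - 6*k**3 - 14*k**2 - 17*k - 5))·t_k = k*(-k**4 + 4*k**3 + 3*k - 1).
Δs = -5*k**4 + 6*k**3 + 14*k**2 + 17*k + 5, as required.
Σ_(k=2)^(6) t_k = s_(7) − s_(2) = -7063 − (42) = -7105.

Σ = -7105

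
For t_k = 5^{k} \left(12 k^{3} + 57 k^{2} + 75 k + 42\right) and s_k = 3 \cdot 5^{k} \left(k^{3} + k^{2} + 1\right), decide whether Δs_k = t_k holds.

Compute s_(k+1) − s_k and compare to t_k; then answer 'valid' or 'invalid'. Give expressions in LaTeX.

s_(k+1) = 15*5**k*((k + 1)**3 + (k + 1)**2 + 1)
s_(k+1) − s_k = 5**k*(12*k**3 + 57*k**2 + 75*k + 42)
(s_(k+1) − s_k) − t_k = 0

Valid: the claim telescopes to t_k.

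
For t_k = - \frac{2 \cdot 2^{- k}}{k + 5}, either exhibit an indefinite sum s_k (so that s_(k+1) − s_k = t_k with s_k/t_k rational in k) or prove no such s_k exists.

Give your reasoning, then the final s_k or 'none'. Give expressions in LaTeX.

none — t_k is not Gosper-summable

Ratio r(k) = (k + 5)/(2*(k + 6)).
Gosper form: A/B · C(k+1)/C(k) with A=k/2 + 5/2, B=k + 6, C=1.
Need (k/2 + 5/2)·f(k+1) − (k + 5)·f(k) = 1.
deg f ≤ -1 (via 1,1,0).
Negative degree bound (-1): no f exists, t_k not Gosper-summable.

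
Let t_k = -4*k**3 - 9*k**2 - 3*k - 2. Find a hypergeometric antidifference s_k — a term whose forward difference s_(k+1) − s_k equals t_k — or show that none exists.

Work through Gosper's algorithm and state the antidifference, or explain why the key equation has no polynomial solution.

t_(k+1)/t_k = (4*k**3 + 21*k**2 + 33*k + 18)/(4*k**3 + 9*k**2 + 3*k + 2).
Take A(k)=1, B(k)=1, C(k)=k**3 + 9*k**2/4 + 3*k/4 + 1/2.
Key eq: (1)·f(k+1) = (1)·f(k) + (k**3 + 9*k**2/4 + 3*k/4 + 1/2).
From deg A=0, deg B=0, deg C=3: d=4.
Solving with deg f ≤ 4: f(k) = k*(k**3 + k**2 - 2*k + 2)/4.
Then R = B(k−1)f/C = k*(k**3 + k**2 - 2*k + 2)/((k + 2)*(4*k**2 + k + 1)), so s_k = R(k)·t_k = k*(-k**3 - k**2 + 2*k - 2).
Δs = -4*k**3 - 9*k**2 - 3*k - 2, as required.

s_k = k*(-k**3 - k**2 + 2*k - 2)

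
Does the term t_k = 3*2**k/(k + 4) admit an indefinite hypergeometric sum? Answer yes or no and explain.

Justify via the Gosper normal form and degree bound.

The ratio is 2*(k + 4)/(k + 5).
Factor: A=2*k + 8; B=k + 5; C=1.
Solve (2*k + 8)·f(k+1) − (k + 4)·f(k) = 1.
deg f ≤ -1 (via 1,1,0).
deg f ≤ -1 is impossible — no certificate.

No — key equation has no polynomial f.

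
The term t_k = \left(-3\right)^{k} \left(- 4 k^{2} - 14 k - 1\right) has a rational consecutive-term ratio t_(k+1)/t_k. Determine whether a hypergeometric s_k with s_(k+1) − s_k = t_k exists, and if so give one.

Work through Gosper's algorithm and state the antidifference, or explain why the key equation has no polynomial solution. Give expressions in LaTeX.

s_k = \left(-3\right)^{k} \left(k^{2} + 2 k - 2\right)

r(k) = 3*(-4*k**2 - 22*k - 19)/(4*k**2 + 14*k + 1) after simplifying.
A = -3, B = 1, C = k**2 + 7*k/2 + 1/4.
f must satisfy (-3)·f(k+1) − (1)·f(k) = k**2 + 7*k/2 + 1/4.
Bound: deg f ≤ 2.
Solving with deg f ≤ 2: f(k) = -(k**2 + 2*k - 2)/4.
Get s_k = R·t_k = (-3)**k*(k**2 + 2*k - 2) with R(k) = B(k−1)f(k)/C(k) = -(k**2 + 2*k - 2)/(4*k**2 + 14*k + 1).
Δs = (-3)**k*(-4*k**2 - 14*k - 1), as required.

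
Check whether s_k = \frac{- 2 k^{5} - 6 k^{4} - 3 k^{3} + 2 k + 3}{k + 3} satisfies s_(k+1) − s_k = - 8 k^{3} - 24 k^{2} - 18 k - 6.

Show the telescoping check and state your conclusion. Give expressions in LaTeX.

Invalid: residual \frac{2 \left(6 k^{4} + 44 k^{3} + 91 k^{2} + 59 k + 21\right)}{k^{2} + 7 k + 12} ≠ 0.

s_(k+1) = (2*k - 2*(k + 1)**5 - 6*(k + 1)**4 - 3*(k + 1)**3 + 5)/(k + 4)
s_(k+1) − s_k = 2*(-4*k**5 - 34*k**4 - 97*k**3 - 119*k**2 - 70*k - 15)/(k**2 + 7*k + 12)
(s_(k+1) − s_k) − t_k = 2*(6*k**4 + 44*k**3 + 91*k**2 + 59*k + 21)/(k**2 + 7*k + 12)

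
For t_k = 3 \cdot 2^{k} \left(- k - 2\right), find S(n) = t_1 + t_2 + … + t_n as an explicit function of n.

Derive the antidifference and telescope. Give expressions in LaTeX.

t_(k+1)/t_k = 2*(k + 3)/(k + 2).
Take A(k)=2, B(k)=1, C(k)=k + 2.
Key eq: (2)·f(k+1) = (1)·f(k) + (k + 2).
d = 1 from the (0,0,1) case.
Coefficient equations give f(k) = k.
R(k) = B(k−1)·f(k)/C(k) = k/(k + 2); s_k = R·t_k = -3*2**k*k.
Verify: 3*2**k*(-k - 2) matches t_k.
Evaluate: s_(n+1) = 6*2**n*(-n - 1); subtract s_(1) = -6 ⇒ S(n) = -6*2**n*n - 6*2**n + 6.

S(n) = - 6 \cdot 2^{n} n - 6 \cdot 2^{n} + 6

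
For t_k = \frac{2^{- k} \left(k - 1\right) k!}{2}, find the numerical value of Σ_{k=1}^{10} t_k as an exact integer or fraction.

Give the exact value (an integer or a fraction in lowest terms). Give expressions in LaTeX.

Σ = 155921/8

Step 1: r(k) = k*(k + 1)/(2*(k - 1)).
A = k/2 + 1/2, B = 1, C = k - 1.
Need (k/2 + 1/2)·f(k+1) − (1)·f(k) = k - 1.
d = 0 from the (1,0,1) case.
A polynomial solution: f(k) = 2.
Then R = B(k−1)f/C = 2/(k - 1), so s_k = R(k)·t_k = factorial(k)/2**k.
Δs = (k - 1)*factorial(k)/(2*2**k), as required.
Σ_(k=1)^(10) t_k = s_(11) − s_(1) = 155925/8 − (1/2) = 155921/8.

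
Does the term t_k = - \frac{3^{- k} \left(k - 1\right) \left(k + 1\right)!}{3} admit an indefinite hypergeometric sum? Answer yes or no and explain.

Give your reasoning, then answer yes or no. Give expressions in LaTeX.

t_(k+1)/t_k = k*(k + 2)/(3*(k - 1)).
Gosper form: A/B · C(k+1)/C(k) with A=k/3 + 2/3, B=1, C=k - 1.
f must satisfy (k/3 + 2/3)·f(k+1) − (1)·f(k) = k - 1.
deg f ≤ 0 (via 1,0,1).
Match coefficients ⇒ f(k) = 3.
Get s_k = R·t_k = -factorial(k + 1)/3**k with R(k) = B(k−1)f(k)/C(k) = 3/(k - 1).
s_(k+1) − s_k = -(k - 1)*factorial(k + 1)/(3*3**k) = t_k.

Yes. s_k = - 3^{- k} \left(k + 1\right)!.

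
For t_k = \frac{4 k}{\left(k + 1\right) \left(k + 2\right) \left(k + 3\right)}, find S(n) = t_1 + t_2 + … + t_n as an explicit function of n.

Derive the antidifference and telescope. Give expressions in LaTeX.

Compute t_(k+1)/t_k: get (k + 1)**2/(k*(k + 4)).
So A=k + 1 and B=k + 4, with C=k.
f must satisfy (k + 1)·f(k+1) − (k + 3)·f(k) = k.
Bound: deg f ≤ 2.
Match coefficients ⇒ f(k) = k*(k - 1)/4.
Then R = B(k−1)f/C = (k - 1)*(k + 3)/4, so s_k = R(k)·t_k = k*(k - 1)/((k + 1)*(k + 2)).
Δs = 4*k/(k**3 + 6*k**2 + 11*k + 6), as required.
Evaluate: s_(n+1) = n*(n + 1)/(n**2 + 5*n + 6); subtract s_(1) = 0 ⇒ S(n) = n*(n + 1)/(n**2 + 5*n + 6).

S(n) = \frac{n \left(n + 1\right)}{n^{2} + 5 n + 6}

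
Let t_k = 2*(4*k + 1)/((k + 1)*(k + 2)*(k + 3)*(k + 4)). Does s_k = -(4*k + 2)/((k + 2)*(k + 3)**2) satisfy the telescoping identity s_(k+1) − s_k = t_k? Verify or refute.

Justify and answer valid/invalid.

s_(k+1) = 2*(-2*k - 3)/((k + 3)*(k + 4)**2)
s_(k+1) − s_k = 2*(4*k**2 + 13*k - 2)/(k**5 + 16*k**4 + 101*k**3 + 314*k**2 + 480*k + 288)
(s_(k+1) − s_k) − t_k = 4*(-6*k**2 - 22*k - 7)/(k**6 + 17*k**5 + 117*k**4 + 415*k**3 + 794*k**2 + 768*k + 288)

Invalid: residual 4*(-6*k**2 - 22*k - 7)/(k**6 + 17*k**5 + 117*k**4 + 415*k**3 + 794*k**2 + 768*k + 288) ≠ 0.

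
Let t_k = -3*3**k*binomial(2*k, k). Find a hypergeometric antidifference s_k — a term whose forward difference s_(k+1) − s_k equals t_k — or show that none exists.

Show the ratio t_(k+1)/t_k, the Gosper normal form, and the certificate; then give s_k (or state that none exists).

Compute t_(k+1)/t_k: get 6*(2*k + 1)/(k + 1).
A = 12*k + 6, B = k + 1, C = 1.
f must satisfy (12*k + 6)·f(k+1) − (k)·f(k) = 1.
deg f ≤ -1 (via 1,1,0).
d = -1 < 0 ⇒ no nonzero polynomial f; not summable.

no hypergeometric antidifference exists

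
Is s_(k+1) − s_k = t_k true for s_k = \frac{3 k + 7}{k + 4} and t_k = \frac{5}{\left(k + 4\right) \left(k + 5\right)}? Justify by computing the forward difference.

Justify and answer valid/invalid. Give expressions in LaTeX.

s_(k+1) = (3*k + 10)/(k + 5)
s_(k+1) − s_k = 5/(k**2 + 9*k + 20)
(s_(k+1) − s_k) − t_k = 0

valid (s_(k+1) − s_k reduces to t_k)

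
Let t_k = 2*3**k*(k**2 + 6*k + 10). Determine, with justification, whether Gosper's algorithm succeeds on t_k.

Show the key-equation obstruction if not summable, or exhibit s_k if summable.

Yes. s_k = 3**k*(k**2 + 3*k + 4).

The ratio is 3*(k**2 + 8*k + 17)/(k**2 + 6*k + 10).
So A=3 and B=1, with C=k**2 + 6*k + 10.
Key eq: (3)·f(k+1) = (1)·f(k) + (k**2 + 6*k + 10).
From deg A=0, deg B=0, deg C=2: d=2.
Solve for f: f(k) = (k**2 + 3*k + 4)/2 (degree 2 ≤ 2).
R(k) = B(k−1)·f(k)/C(k) = (k**2 + 3*k + 4)/(2*(k**2 + 6*k + 10)); s_k = R·t_k = 3**k*(k**2 + 3*k + 4).
Verify: 2*3**k*(k**2 + 6*k + 10) matches t_k.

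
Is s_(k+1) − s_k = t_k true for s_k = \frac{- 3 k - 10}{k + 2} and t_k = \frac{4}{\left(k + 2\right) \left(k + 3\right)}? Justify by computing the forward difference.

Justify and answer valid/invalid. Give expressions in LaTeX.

Valid: the claim telescopes to t_k.

s_(k+1) = (-3*k - 13)/(k + 3)
s_(k+1) − s_k = 4/(k**2 + 5*k + 6)
(s_(k+1) − s_k) − t_k = 0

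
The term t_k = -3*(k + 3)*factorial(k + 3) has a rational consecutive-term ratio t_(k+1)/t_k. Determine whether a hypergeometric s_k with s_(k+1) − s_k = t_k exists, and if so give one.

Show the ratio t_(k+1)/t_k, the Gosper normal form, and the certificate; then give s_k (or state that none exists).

Step 1: r(k) = (k + 4)**2/(k + 3).
A = k + 4, B = 1, C = k + 3.
Key eq: (k + 4)·f(k+1) = (1)·f(k) + (k + 3).
Bound: deg f ≤ 0.
Solve for f: f(k) = 1 (degree 0 ≤ 0).
So s_k = (B(k−1)f/C)·t_k = (1/(k + 3))·t_k = -3*factorial(k + 3).
Δs = -3*(k + 3)*factorial(k + 3), as required.

s_k = -3*factorial(k + 3)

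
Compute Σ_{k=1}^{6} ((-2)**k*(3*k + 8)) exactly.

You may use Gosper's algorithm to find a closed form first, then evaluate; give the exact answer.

Σ = 1146

t_(k+1)/t_k = 2*(-3*k - 11)/(3*k + 8).
Gosper form: A/B · C(k+1)/C(k) with A=-2, B=1, C=k + 8/3.
Need (-2)·f(k+1) − (1)·f(k) = k + 8/3.
deg f ≤ 1 (via 0,0,1).
Match coefficients ⇒ f(k) = -(k + 2)/3.
Then R = B(k−1)f/C = -(k + 2)/(3*k + 8), so s_k = R(k)·t_k = (-2)**k*(-k - 2).
Check: Δs_k = (-2)**k*(3*k + 8). ✓
Σ_(k=1)^(6) t_k = s_(7) − s_(1) = 1152 − (6) = 1146.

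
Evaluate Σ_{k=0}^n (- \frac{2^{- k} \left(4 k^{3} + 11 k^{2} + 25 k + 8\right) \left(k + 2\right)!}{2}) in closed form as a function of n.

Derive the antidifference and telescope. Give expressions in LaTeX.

r(k) = (4*k**4 + 35*k**3 + 128*k**2 + 225*k + 144)/(2*(4*k**3 + 11*k**2 + 25*k + 8)) after simplifying.
So A=k/2 + 3/2 and B=1, with C=k**3 + 11*k**2/4 + 25*k/4 + 2.
Key eq: (k/2 + 3/2)·f(k+1) = (1)·f(k) + (k**3 + 11*k**2/4 + 25*k/4 + 2).
d = 2 from the (1,0,3) case.
Coefficient equations give f(k) = (4*k**2 - k - 1)/2.
R(k) = B(k−1)·f(k)/C(k) = 2*(4*k**2 - k - 1)/(4*k**3 + 11*k**2 + 25*k + 8); s_k = R·t_k = (-4*k**2 + k + 1)*factorial(k + 2)/2**k.
Verify: -(4*k**3 + 11*k**2 + 25*k + 8)*factorial(k + 2)/(2*2**k) matches t_k.
Evaluate: s_(n+1) = -2**(-n - 1)*(4*n**2 + 7*n + 2)*factorial(n + 3); subtract s_(0) = 2 ⇒ S(n) = -2**(-n - 1)*(2**(n + 2) + 4*n**5*factorial(n) + 31*n**4*factorial(n) + 88*n**3*factorial(n) + 113*n**2*factorial(n) + 64*n*factorial(n) + 12*factorial(n)).

S(n) = - 2^{- n - 1} \left(2^{n + 2} + 4 n^{5} n! + 31 n^{4} n! + 88 n^{3} n! + 113 n^{2} n! + 64 n n! + 12 n!\right)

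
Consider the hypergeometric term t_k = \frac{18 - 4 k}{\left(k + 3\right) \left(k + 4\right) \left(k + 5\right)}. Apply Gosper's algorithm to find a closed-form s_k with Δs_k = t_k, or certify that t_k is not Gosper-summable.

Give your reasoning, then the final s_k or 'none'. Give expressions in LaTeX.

Step 1: r(k) = (k + 3)*(2*k - 7)/((k + 6)*(2*k - 9)).
Gosper form: A/B · C(k+1)/C(k) with A=k + 3, B=k + 6, C=k - 9/2.
Key eq: (k + 3)·f(k+1) = (k + 5)·f(k) + (k - 9/2).
deg f ≤ 2 (via 1,1,1).
Solving with deg f ≤ 2: f(k) = -k*(k + 23)/16.
So s_k = (B(k−1)f/C)·t_k = (-k*(k + 5)*(k + 23)/(8*(2*k - 9)))·t_k = k*(k + 23)/(4*(k + 3)*(k + 4)).
s_(k+1) − s_k = 2*(9 - 2*k)/(k**3 + 12*k**2 + 47*k + 60) = t_k.

s_k = \frac{k \left(k + 23\right)}{4 \left(k + 3\right) \left(k + 4\right)}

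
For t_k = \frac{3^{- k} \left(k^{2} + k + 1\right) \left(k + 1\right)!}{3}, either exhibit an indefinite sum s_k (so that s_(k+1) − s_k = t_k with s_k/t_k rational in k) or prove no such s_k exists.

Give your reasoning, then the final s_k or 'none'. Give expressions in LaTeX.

s_k = 3^{- k} \left(k + 1\right) \left(k + 1\right)!

Compute t_(k+1)/t_k: get (k + 2)*(k + (k + 1)**2 + 2)/(3*(k**2 + k + 1)).
So A=k/3 + 2/3 and B=1, with C=k**2 + k + 1.
Key eq: (k/3 + 2/3)·f(k+1) = (1)·f(k) + (k**2 + k + 1).
deg f ≤ 1 (via 1,0,2).
Solve for f: f(k) = 3*(k + 1) (degree 1 ≤ 1).
So s_k = (B(k−1)f/C)·t_k = (3*(k + 1)/(k**2 + k + 1))·t_k = (k + 1)*factorial(k + 1)/3**k.
s_(k+1) − s_k = (k**2 + k + 1)*factorial(k + 1)/(3*3**k) = t_k.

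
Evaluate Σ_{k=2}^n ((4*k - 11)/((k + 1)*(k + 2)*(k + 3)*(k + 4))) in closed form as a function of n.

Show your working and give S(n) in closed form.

S(n) = (n**3 + 9*n**2 - 94*n + 84)/(60*(n**3 + 9*n**2 + 26*n + 24))

t_(k+1)/t_k = (k + 1)*(4*k - 7)/((k + 5)*(4*k - 11)).
Normal form (A,B,C) = (k + 1, k + 5, k - 11/4).
Solve (k + 1)·f(k+1) − (k + 4)·f(k) = k - 11/4.
Bound: deg f ≤ 3.
Coefficient equations give f(k) = -k*(k**2 + 6*k + 15)/8.
Certificate R = B(k−1)f/C = -k*(k + 4)*(k**2 + 6*k + 15)/(2*(4*k - 11)) gives s_k = k*(-k**2 - 6*k - 15)/(2*(k + 1)*(k + 2)*(k + 3)).
Δs = (4*k - 11)/(k**4 + 10*k**3 + 35*k**2 + 50*k + 24), as required.
Σ_(k=2)^n t_k = s_(n+1) − s_(2) = ((-n**3 - 9*n**2 - 30*n - 22)/(2*(n**3 + 9*n**2 + 26*n + 24))) − (-31/60), i.e. (n**3 + 9*n**2 - 94*n + 84)/(60*(n**3 + 9*n**2 + 26*n + 24)).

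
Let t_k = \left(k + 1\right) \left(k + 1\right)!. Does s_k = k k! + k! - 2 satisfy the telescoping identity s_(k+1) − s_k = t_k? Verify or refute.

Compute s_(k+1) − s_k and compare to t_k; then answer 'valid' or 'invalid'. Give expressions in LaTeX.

s_(k+1) = k**2*factorial(k) + 3*k*factorial(k) + 2*factorial(k) - 2
s_(k+1) − s_k = (k + 1)*factorial(k + 1)
(s_(k+1) − s_k) − t_k = 0

valid; difference matches t_k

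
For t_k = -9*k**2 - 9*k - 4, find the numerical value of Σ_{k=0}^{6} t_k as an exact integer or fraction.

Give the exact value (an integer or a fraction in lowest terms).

Σ = -1036

The ratio is (9*k**2 + 27*k + 22)/(9*k**2 + 9*k + 4).
A = 1, B = 1, C = k**2 + k + 4/9.
Solve (1)·f(k+1) − (1)·f(k) = k**2 + k + 4/9.
Degrees (0,0,2) ⇒ d ≤ 3.
A polynomial solution: f(k) = k*(3*k**2 + 1)/9.
Certificate R = B(k−1)f/C = k*(3*k**2 + 1)/(9*k**2 + 9*k + 4) gives s_k = -3*k**3 - k.
s_(k+1) − s_k = -9*k**2 - 9*k - 4 = t_k.
Telescoping: Σ = s_(7) − s_(0) = -1036 − (0) = -1036.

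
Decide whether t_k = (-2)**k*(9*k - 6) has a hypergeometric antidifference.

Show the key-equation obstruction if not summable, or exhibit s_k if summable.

t_(k+1)/t_k = 2*(-3*k - 1)/(3*k - 2).
Take A(k)=-2, B(k)=1, C(k)=k - 2/3.
Set up (-2)·f(k+1) − (1)·f(k) − (k - 2/3) = 0.
Bound: deg f ≤ 1.
Solving with deg f ≤ 1: f(k) = -(3*k - 4)/9.
So s_k = (B(k−1)f/C)·t_k = (-(3*k - 4)/(3*(3*k - 2)))·t_k = (-2)**k*(4 - 3*k).
s_(k+1) − s_k = (-2)**k*(9*k - 6) = t_k.

Yes. s_k = (-2)**k*(4 - 3*k).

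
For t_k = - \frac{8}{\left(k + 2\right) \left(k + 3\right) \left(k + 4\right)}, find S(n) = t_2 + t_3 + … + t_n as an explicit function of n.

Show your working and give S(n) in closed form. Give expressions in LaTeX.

S(n) = \frac{- n^{2} - 7 n + 8}{5 \left(n^{2} + 7 n + 12\right)}

The ratio is (k + 2)/(k + 5).
Normal form (A,B,C) = (k + 2, k + 5, 1).
Solve (k + 2)·f(k+1) − (k + 4)·f(k) = 1.
Bound: deg f ≤ 2.
Solve for f: f(k) = k*(k + 5)/12 (degree 2 ≤ 2).
Certificate R = B(k−1)f/C = k*(k + 4)*(k + 5)/12 gives s_k = 2*k*(-k - 5)/(3*(k + 2)*(k + 3)).
Check: Δs_k = -8/(k**3 + 9*k**2 + 26*k + 24). ✓
Σ_(k=2)^n t_k = s_(n+1) − s_(2) = (2*(-n**2 - 7*n - 6)/(3*(n**2 + 7*n + 12))) − (-7/15), i.e. (-n**2 - 7*n + 8)/(5*(n**2 + 7*n + 12)).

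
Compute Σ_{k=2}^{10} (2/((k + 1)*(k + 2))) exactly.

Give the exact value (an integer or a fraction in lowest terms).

Ratio r(k) = (k + 1)/(k + 3).
Normal form (A,B,C) = (k + 1, k + 3, 1).
f must satisfy (k + 1)·f(k+1) − (k + 2)·f(k) = 1.
Degrees (1,1,0) ⇒ d ≤ 1.
Match coefficients ⇒ f(k) = k.
So s_k = (B(k−1)f/C)·t_k = (k*(k + 2))·t_k = 2*k/(k + 1).
Check: Δs_k = 2/(k**2 + 3*k + 2). ✓
Evaluate s at k=11 and k=2: 11/6 and 4/3; difference 1/2.

Σ = 1/2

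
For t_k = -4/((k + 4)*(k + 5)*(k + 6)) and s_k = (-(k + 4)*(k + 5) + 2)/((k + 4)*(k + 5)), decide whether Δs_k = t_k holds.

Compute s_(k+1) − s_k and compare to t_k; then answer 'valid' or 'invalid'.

s_(k+1) = (-(k + 5)*(k + 6) + 2)/((k + 5)*(k + 6))
s_(k+1) − s_k = -4/(k**3 + 15*k**2 + 74*k + 120)
(s_(k+1) − s_k) − t_k = 0

Valid — Δs_k = t_k.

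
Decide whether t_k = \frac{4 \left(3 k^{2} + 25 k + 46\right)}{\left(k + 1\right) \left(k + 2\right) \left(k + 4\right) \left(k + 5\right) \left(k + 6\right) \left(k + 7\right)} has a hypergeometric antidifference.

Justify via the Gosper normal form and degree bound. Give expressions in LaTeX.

Yes. s_k = \frac{k \left(k^{2} + 11 k + 34\right)}{6 \left(k^{3} + 11 k^{2} + 34 k + 24\right)}.

Ratio r(k) = (k + 1)*(k + 4)*(25*k + 3*(k + 1)**2 + 71)/((k + 3)*(k + 8)*(3*k**2 + 25*k + 46)).
Factor: A=k + 1; B=k + 8; C=k**3 + 34*k**2/3 + 121*k/3 + 46.
Solve (k + 1)·f(k+1) − (k + 7)·f(k) = k**3 + 34*k**2/3 + 121*k/3 + 46.
d = 6 from the (1,1,3) case.
Coefficient equations give f(k) = k*(k + 2)*(k + 3)*(k + 5)*(k**2 + 11*k + 34)/72.
So s_k = (B(k−1)f/C)·t_k = (k*(k + 2)*(k + 5)*(k + 7)*(k**2 + 11*k + 34)/(24*(3*k**2 + 25*k + 46)))·t_k = k*(k**2 + 11*k + 34)/(6*(k**3 + 11*k**2 + 34*k + 24)).
Verify: 4*(3*k**2 + 25*k + 46)/(k**6 + 25*k**5 + 247*k**4 + 1219*k**3 + 3112*k**2 + 3796*k + 1680) matches t_k.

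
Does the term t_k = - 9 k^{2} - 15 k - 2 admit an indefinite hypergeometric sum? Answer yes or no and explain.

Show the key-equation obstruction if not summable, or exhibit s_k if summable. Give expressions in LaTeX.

Compute t_(k+1)/t_k: get (9*k**2 + 33*k + 26)/(9*k**2 + 15*k + 2).
Gosper form: A/B · C(k+1)/C(k) with A=1, B=1, C=k**2 + 5*k/3 + 2/9.
Need (1)·f(k+1) − (1)·f(k) = k**2 + 5*k/3 + 2/9.
From deg A=0, deg B=0, deg C=2: d=3.
Solving with deg f ≤ 3: f(k) = k*(3*k**2 + 3*k - 4)/9.
R(k) = B(k−1)·f(k)/C(k) = k*(3*k**2 + 3*k - 4)/(9*k**2 + 15*k + 2); s_k = R·t_k = k*(-3*k**2 - 3*k + 4).
Δs = -9*k**2 - 15*k - 2, as required.

Yes. s_k = k \left(- 3 k^{2} - 3 k + 4\right).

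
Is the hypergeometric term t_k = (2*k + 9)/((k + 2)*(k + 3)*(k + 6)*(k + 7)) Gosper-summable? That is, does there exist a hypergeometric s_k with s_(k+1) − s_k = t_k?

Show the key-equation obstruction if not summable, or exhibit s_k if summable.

Yes. s_k = k*(k + 8)/(12*(k**2 + 8*k + 12)).

Step 1: r(k) = (k + 2)*(k + 6)*(2*k + 11)/((k + 4)*(k + 8)*(2*k + 9)).
A = k + 2, B = k + 8, C = k**3 + 27*k**2/2 + 121*k/2 + 90.
f must satisfy (k + 2)·f(k+1) − (k + 7)·f(k) = k**3 + 27*k**2/2 + 121*k/2 + 90.
Bound: deg f ≤ 5.
Coefficient equations give f(k) = k*(k + 3)*(k + 4)*(k + 5)*(k + 8)/24.
So s_k = (B(k−1)f/C)·t_k = (k*(k + 3)*(k + 7)*(k + 8)/(12*(2*k + 9)))·t_k = k*(k + 8)/(12*(k**2 + 8*k + 12)).
Check: Δs_k = (2*k + 9)/(k**4 + 18*k**3 + 113*k**2 + 288*k + 252). ✓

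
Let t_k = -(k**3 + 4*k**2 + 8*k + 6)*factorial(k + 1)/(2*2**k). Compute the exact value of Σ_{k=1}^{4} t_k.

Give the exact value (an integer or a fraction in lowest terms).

r(k) = (k**4 + 9*k**3 + 33*k**2 + 57*k + 38)/(2*(k**3 + 4*k**2 + 8*k + 6)) after simplifying.
Normal form (A,B,C) = (k/2 + 1, 1, k**3 + 4*k**2 + 8*k + 6).
f must satisfy (k/2 + 1)·f(k+1) − (1)·f(k) = k**3 + 4*k**2 + 8*k + 6.
deg f ≤ 2 (via 1,0,3).
Coefficient equations give f(k) = 2*(k + 1)**2.
Certificate R = B(k−1)f/C = 2*(k + 1)**2/(k**3 + 4*k**2 + 8*k + 6) gives s_k = -(k + 1)**2*factorial(k + 1)/2**k.
Δs = -(k**3 + 4*k**2 + 8*k + 6)*factorial(k + 1)/(2*2**k), as required.
Evaluate s at k=5 and k=1: -810 and -4; difference -806.

Σ = -806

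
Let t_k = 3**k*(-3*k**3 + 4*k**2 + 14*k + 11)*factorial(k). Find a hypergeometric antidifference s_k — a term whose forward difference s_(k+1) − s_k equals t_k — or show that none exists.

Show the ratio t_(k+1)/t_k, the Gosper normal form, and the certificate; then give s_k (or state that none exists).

Ratio r(k) = 3*(3*k**4 + 8*k**3 - 8*k**2 - 39*k - 26)/(3*k**3 - 4*k**2 - 14*k - 11).
So A=3*k + 3 and B=1, with C=k**3 - 4*k**2/3 - 14*k/3 - 11/3.
Solve (3*k + 3)·f(k+1) − (1)·f(k) = k**3 - 4*k**2/3 - 14*k/3 - 11/3.
Bound: deg f ≤ 2.
Solving with deg f ≤ 2: f(k) = (k**2 - 4*k - 1)/3.
Then R = B(k−1)f/C = (k**2 - 4*k - 1)/(3*k**3 - 4*k**2 - 14*k - 11), so s_k = R(k)·t_k = 3**k*(-k**2 + 4*k + 1)*factorial(k).
Check: Δs_k = 3**k*(-3*k**3 + 4*k**2 + 14*k + 11)*factorial(k). ✓

s_k = 3**k*(-k**2 + 4*k + 1)*factorial(k)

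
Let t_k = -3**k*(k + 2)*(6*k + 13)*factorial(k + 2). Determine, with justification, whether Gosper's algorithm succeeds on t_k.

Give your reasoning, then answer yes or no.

Yes. s_k = -3**k*(2*k + 1)*factorial(k + 2).

t_(k+1)/t_k = (k + 3)**2*(18*k + 57)/((k + 2)*(6*k + 13)).
A = 3*k + 9, B = 1, C = k**2 + 25*k/6 + 13/3.
f must satisfy (3*k + 9)·f(k+1) − (1)·f(k) = k**2 + 25*k/6 + 13/3.
Degrees (1,0,2) ⇒ d ≤ 1.
Solving with deg f ≤ 1: f(k) = (2*k + 1)/6.
R(k) = B(k−1)·f(k)/C(k) = (2*k + 1)/((k + 2)*(6*k + 13)); s_k = R·t_k = -3**k*(2*k + 1)*factorial(k + 2).
Verify: -3**k*(k + 2)*(6*k + 13)*factorial(k + 2) matches t_k.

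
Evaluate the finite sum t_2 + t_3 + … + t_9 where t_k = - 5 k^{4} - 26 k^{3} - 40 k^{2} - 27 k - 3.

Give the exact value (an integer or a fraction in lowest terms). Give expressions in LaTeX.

r(k) = (5*k**4 + 46*k**3 + 148*k**2 + 205*k + 101)/(5*k**4 + 26*k**3 + 40*k**2 + 27*k + 3) after simplifying.
Normal form (A,B,C) = (1, 1, k**4 + 26*k**3/5 + 8*k**2 + 27*k/5 + 3/5).
f must satisfy (1)·f(k+1) − (1)·f(k) = k**4 + 26*k**3/5 + 8*k**2 + 27*k/5 + 3/5.
Bound: deg f ≤ 5.
Solve for f: f(k) = k*(k**4 + 4*k**3 + 2*k**2 - 4)/5 (degree 5 ≤ 5).
Get s_k = R·t_k = k*(-k**4 - 4*k**3 - 2*k**2 + 4) with R(k) = B(k−1)f(k)/C(k) = k*(k**4 + 4*k**3 + 2*k**2 - 4)/(5*k**4 + 26*k**3 + 40*k**2 + 27*k + 3).
Δs = -5*k**4 - 26*k**3 - 40*k**2 - 27*k - 3, as required.
Telescoping: Σ = s_(10) − s_(2) = -141960 − (-104) = -141856.

Σ = -141856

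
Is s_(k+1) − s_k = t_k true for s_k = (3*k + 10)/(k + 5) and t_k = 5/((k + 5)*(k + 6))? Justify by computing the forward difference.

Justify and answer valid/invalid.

s_(k+1) = (3*k + 13)/(k + 6)
s_(k+1) − s_k = 5/(k**2 + 11*k + 30)
(s_(k+1) − s_k) − t_k = 0

valid (s_(k+1) − s_k reduces to t_k)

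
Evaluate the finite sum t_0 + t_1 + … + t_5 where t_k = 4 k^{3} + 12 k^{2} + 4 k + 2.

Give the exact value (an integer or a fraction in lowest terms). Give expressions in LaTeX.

Σ = 1632

Step 1: r(k) = (2*k**3 + 12*k**2 + 20*k + 11)/(2*k**3 + 6*k**2 + 2*k + 1).
A = 1, B = 1, C = k**3 + 3*k**2 + k + 1/2.
Solve (1)·f(k+1) − (1)·f(k) = k**3 + 3*k**2 + k + 1/2.
Bound: deg f ≤ 4.
Coefficient equations give f(k) = k*(k**3 + 2*k**2 - 3*k + 2)/4.
Then R = B(k−1)f/C = k*(k**3 + 2*k**2 - 3*k + 2)/(2*(2*k**3 + 6*k**2 + 2*k + 1)), so s_k = R(k)·t_k = k*(k**3 + 2*k**2 - 3*k + 2).
Check: Δs_k = 4*k**3 + 12*k**2 + 4*k + 2. ✓
Sum = s_(6) − s_(0); s_(6) = 1632, s_(0) = 0 ⇒ 1632.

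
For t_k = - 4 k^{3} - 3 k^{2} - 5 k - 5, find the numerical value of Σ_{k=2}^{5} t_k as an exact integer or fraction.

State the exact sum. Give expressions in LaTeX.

Σ = -1148

r(k) = (4*k**3 + 15*k**2 + 23*k + 17)/(4*k**3 + 3*k**2 + 5*k + 5) after simplifying.
Take A(k)=1, B(k)=1, C(k)=k**3 + 3*k**2/4 + 5*k/4 + 5/4.
Need (1)·f(k+1) − (1)·f(k) = k**3 + 3*k**2/4 + 5*k/4 + 5/4.
Degrees (0,0,3) ⇒ d ≤ 4.
A polynomial solution: f(k) = k*(k**3 - k**2 + 2*k + 3)/4.
So s_k = (B(k−1)f/C)·t_k = (k*(k**3 - k**2 + 2*k + 3)/(4*k**3 + 3*k**2 + 5*k + 5))·t_k = k*(-k**3 + k**2 - 2*k - 3).
Δs = -4*k**3 - 3*k**2 - 5*k - 5, as required.
Telescoping: Σ = s_(6) − s_(2) = -1170 − (-22) = -1148.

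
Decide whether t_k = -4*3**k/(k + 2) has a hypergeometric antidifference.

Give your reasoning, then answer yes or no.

No — negative degree bound, so no certificate f.

The ratio is 3*(k + 2)/(k + 3).
Normal form (A,B,C) = (3*k + 6, k + 3, 1).
Solve (3*k + 6)·f(k+1) − (k + 2)·f(k) = 1.
Bound: deg f ≤ -1.
Negative degree bound (-1): no f exists, t_k not Gosper-summable.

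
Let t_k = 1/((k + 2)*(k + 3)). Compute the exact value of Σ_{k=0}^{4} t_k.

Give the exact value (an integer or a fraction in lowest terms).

Σ = 5/14

Step 1: r(k) = (k + 2)/(k + 4).
Gosper form: A/B · C(k+1)/C(k) with A=k + 2, B=k + 4, C=1.
Need (k + 2)·f(k+1) − (k + 3)·f(k) = 1.
Degrees (1,1,0) ⇒ d ≤ 1.
Solving with deg f ≤ 1: f(k) = k/2.
R(k) = B(k−1)·f(k)/C(k) = k*(k + 3)/2; s_k = R·t_k = k/(2*(k + 2)).
Δs = 1/(k**2 + 5*k + 6), as required.
Sum = s_(5) − s_(0); s_(5) = 5/14, s_(0) = 0 ⇒ 5/14.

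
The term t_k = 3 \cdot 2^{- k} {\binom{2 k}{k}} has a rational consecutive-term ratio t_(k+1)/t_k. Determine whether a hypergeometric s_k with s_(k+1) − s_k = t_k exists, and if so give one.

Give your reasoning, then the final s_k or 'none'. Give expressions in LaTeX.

none — t_k is not Gosper-summable

Step 1: r(k) = (2*k + 1)/(k + 1).
Take A(k)=2*k + 1, B(k)=k + 1, C(k)=1.
Set up (2*k + 1)·f(k+1) − (k)·f(k) − (1) = 0.
Bound: deg f ≤ -1.
Negative degree bound (-1): no f exists, t_k not Gosper-summable.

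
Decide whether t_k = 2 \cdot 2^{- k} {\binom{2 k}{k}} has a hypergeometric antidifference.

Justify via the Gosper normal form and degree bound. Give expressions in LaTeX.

No — t_k has no hypergeometric antidifference.

Compute t_(k+1)/t_k: get (2*k + 1)/(k + 1).
Gosper form: A/B · C(k+1)/C(k) with A=2*k + 1, B=k + 1, C=1.
Need (2*k + 1)·f(k+1) − (k)·f(k) = 1.
Bound: deg f ≤ -1.
deg f ≤ -1 is impossible — no certificate.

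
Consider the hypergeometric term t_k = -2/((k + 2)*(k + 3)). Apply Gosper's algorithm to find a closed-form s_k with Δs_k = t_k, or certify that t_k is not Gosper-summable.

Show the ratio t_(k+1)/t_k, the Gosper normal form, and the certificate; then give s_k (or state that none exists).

r(k) = (k + 2)/(k + 4) after simplifying.
A = k + 2, B = k + 4, C = 1.
Need (k + 2)·f(k+1) − (k + 3)·f(k) = 1.
d = 1 from the (1,1,0) case.
Match coefficients ⇒ f(k) = k/2.
Then R = B(k−1)f/C = k*(k + 3)/2, so s_k = R(k)·t_k = -k/(k + 2).
Check: Δs_k = -2/(k**2 + 5*k + 6). ✓

s_k = -k/(k + 2)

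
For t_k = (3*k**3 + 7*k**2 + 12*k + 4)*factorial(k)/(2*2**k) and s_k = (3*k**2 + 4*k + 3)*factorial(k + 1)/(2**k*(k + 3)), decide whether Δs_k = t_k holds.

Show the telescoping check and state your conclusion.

s_(k+1) = (3*k**2 + 10*k + 10)*factorial(k + 2)/(2*2**k*(k + 4))
s_(k+1) − s_k = (3*k**4 + 19*k**3 + 46*k**2 + 72*k + 36)*factorial(k + 1)/(2*2**k*(k + 3)*(k + 4))
(s_(k+1) − s_k) − t_k = -(3*k**4 + 16*k**3 + 27*k**2 + 32*k + 6)*factorial(k)/(2**k*(k + 3)*(k + 4))

Invalid: residual -(3*k**4 + 16*k**3 + 27*k**2 + 32*k + 6)*factorial(k)/(2**k*(k + 3)*(k + 4)) ≠ 0.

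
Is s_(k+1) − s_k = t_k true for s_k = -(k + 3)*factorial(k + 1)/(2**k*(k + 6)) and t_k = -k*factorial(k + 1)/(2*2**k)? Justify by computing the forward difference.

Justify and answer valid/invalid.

Invalid: residual 3*(k**2 + 6*k - 2)*factorial(k + 1)/(2*2**k*(k + 6)*(k + 7)) ≠ 0.

s_(k+1) = -(k + 4)*factorial(k + 2)/(2*2**k*(k + 7))
s_(k+1) − s_k = -(k**3 + 10*k**2 + 24*k + 6)*factorial(k + 1)/(2*2**k*(k + 6)*(k + 7))
(s_(k+1) − s_k) − t_k = 3*(k**2 + 6*k - 2)*factorial(k + 1)/(2*2**k*(k + 6)*(k + 7))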